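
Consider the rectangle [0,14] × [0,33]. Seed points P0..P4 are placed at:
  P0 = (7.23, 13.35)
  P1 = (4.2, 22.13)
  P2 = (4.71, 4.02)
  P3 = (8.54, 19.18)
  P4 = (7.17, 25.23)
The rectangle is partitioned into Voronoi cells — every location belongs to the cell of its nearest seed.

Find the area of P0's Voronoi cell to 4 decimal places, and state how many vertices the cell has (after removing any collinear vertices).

Area of P0's cell: 108.2811 (5 vertices)

1. box [0,14]×[0,33]: [(0, 0) (14, 0) (14, 33) (0, 33)]
2. ⊥bis P0·P1 via (5.715,17.74): [(0, 15.7677) (0, 0) (14, 0) (14, 20.5992)]  |A|=254.5684
3. ⊥bis P0·P2 via (5.97,8.685): [(0, 15.7677) (0, 10.2975) (14, 6.5161) (14, 20.5992)]  |A|=136.8732
4. ⊥bis P0·P3 via (7.885,16.265): [(3.9821, 17.142) (0, 15.7677) (0, 10.2975) (14, 6.5161) (14, 14.891)]  |A|=108.2811
5. ⊥bis P0·P4 via (7.2,19.29): [(3.9821, 17.142) (0, 15.7677) (0, 10.2975) (14, 6.5161) (14, 14.891)]  |A|=108.2811
6. canonical 5-gon: [(3.9821, 17.142) (0, 15.7677) (0, 10.2975) (14, 6.5161) (14, 14.891)]
7. shoelace: 108.2811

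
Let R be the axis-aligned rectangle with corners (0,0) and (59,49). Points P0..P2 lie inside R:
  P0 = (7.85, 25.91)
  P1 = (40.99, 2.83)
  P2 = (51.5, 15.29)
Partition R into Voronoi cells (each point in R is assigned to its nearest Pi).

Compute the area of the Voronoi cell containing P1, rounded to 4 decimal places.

1. box [0,59]×[0,49]: [(0, 0) (59, 0) (59, 49) (0, 49)]
2. ⊥bis P1·P0 via (24.42,14.37): [(14.4122, 0) (59, 0) (59, 49) (48.5377, 49)]  |A|=1348.7284
3. ⊥bis P1·P2 via (46.245,9.06): [(30.1669, 22.6219) (14.4122, 0) (56.986, 0)]  |A|=481.5491
4. canonical 3-gon: [(30.1669, 22.6219) (14.4122, 0) (56.986, 0)]
5. shoelace: 481.5491

Area of P1's cell: 481.5491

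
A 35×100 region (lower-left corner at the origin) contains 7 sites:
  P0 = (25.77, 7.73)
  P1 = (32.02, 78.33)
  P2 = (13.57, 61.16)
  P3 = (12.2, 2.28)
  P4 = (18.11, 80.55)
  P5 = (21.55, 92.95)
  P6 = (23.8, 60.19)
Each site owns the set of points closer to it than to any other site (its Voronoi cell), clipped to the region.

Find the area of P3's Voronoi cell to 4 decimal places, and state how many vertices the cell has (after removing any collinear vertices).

1. box [0,35]×[0,100]: [(0, 0) (35, 0) (35, 100) (0, 100)]
2. ⊥bis P3·P0 via (18.985,5.005): [(0, 52.2759) (0, 0) (20.9951, 0)]  |A|=548.7693
3. ⊥bis P3·P1 via (22.11,40.305): [(2.785, 45.3414) (0, 46.0673) (0, 0) (20.9951, 0)]  |A|=540.1237
4. ⊥bis P3·P2 via (12.885,31.72): [(8.212, 31.8287) (0, 32.0198) (0, 0) (20.9951, 0)]  |A|=465.5976
5. ⊥bis P3·P4 via (15.155,41.415): [(8.212, 31.8287) (0, 32.0198) (0, 0) (20.9951, 0)]  |A|=465.5976
6. ⊥bis P3·P5 via (16.875,47.615): [(8.212, 31.8287) (0, 32.0198) (0, 0) (20.9951, 0)]  |A|=465.5976
7. ⊥bis P3·P6 via (18,31.235): [(8.212, 31.8287) (0, 32.0198) (0, 0) (20.9951, 0)]  |A|=465.5976
8. canonical 4-gon: [(8.212, 31.8287) (0, 32.0198) (0, 0) (20.9951, 0)]
9. shoelace: 465.5976

Area of P3's cell: 465.5976 (4 vertices)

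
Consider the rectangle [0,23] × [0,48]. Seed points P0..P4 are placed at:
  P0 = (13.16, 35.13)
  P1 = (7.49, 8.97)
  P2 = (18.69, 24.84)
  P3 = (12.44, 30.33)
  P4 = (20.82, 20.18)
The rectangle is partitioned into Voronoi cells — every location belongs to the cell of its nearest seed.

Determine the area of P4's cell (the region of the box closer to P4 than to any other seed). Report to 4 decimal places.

Area of P4's cell: 120.7153

1. box [0,23]×[0,48]: [(0, 0) (23, 0) (23, 48) (0, 48)]
2. ⊥bis P4·P0 via (16.99,27.655): [(0, 18.9498) (0, 0) (23, 0) (23, 30.7344)]  |A|=571.3675
3. ⊥bis P4·P1 via (14.155,14.575): [(7.3213, 22.701) (23, 4.0573) (23, 30.7344)]  |A|=209.1307
4. ⊥bis P4·P2 via (19.755,22.51): [(10.8897, 18.4578) (23, 4.0573) (23, 23.9932)]  |A|=120.7153
5. ⊥bis P4·P3 via (16.63,25.255): [(10.8897, 18.4578) (23, 4.0573) (23, 23.9932)]  |A|=120.7153
6. canonical 3-gon: [(10.8897, 18.4578) (23, 4.0573) (23, 23.9932)]
7. shoelace: 120.7153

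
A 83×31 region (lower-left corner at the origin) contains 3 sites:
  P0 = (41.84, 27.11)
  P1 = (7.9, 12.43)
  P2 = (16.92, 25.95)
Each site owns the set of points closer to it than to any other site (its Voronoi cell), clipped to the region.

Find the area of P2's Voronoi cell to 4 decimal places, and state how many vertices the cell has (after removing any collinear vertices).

1. box [0,83]×[0,31]: [(0, 0) (83, 0) (83, 31) (0, 31)]
2. ⊥bis P2·P0 via (29.38,26.53): [(0, 0) (30.6149, 0) (29.1719, 31) (0, 31)]  |A|=926.6965
3. ⊥bis P2·P1 via (12.41,19.19): [(0, 27.4695) (30.2765, 7.2702) (29.1719, 31) (0, 31)]  |A|=399.5687
4. canonical 4-gon: [(0, 27.4695) (30.2765, 7.2702) (29.1719, 31) (0, 31)]
5. shoelace: 399.5687

Area of P2's cell: 399.5687 (4 vertices)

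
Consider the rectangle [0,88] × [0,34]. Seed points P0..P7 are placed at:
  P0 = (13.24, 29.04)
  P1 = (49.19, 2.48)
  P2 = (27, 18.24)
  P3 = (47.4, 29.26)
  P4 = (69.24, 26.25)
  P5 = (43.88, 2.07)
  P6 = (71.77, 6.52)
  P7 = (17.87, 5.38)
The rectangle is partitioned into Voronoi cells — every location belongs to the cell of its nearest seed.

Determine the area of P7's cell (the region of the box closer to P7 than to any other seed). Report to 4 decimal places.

1. box [0,88]×[0,34]: [(0, 0) (88, 0) (88, 34) (0, 34)]
2. ⊥bis P7·P0 via (15.555,17.21): [(0, 14.1661) (0, 0) (88, 0) (88, 31.3867)]  |A|=2004.3207
3. ⊥bis P7·P1 via (33.53,3.93): [(35.114, 21.0375) (0, 14.1661) (0, 0) (33.1661, 0)]  |A|=597.5795
4. ⊥bis P7·P2 via (22.435,11.81): [(33.5303, 3.9329) (14.9858, 17.0986) (0, 14.1661) (0, 0) (33.1661, 0)]  |A|=428.5556
5. ⊥bis P7·P3 via (32.635,17.32): [(33.5303, 3.9329) (14.9858, 17.0986) (0, 14.1661) (0, 0) (33.1661, 0)]  |A|=428.5556
6. ⊥bis P7·P4 via (43.555,15.815): [(33.5303, 3.9329) (14.9858, 17.0986) (0, 14.1661) (0, 0) (33.1661, 0)]  |A|=428.5556
7. ⊥bis P7·P5 via (30.875,3.725): [(31.1193, 5.6446) (14.9858, 17.0986) (0, 14.1661) (0, 0) (30.401, 0)]  |A|=415.6989
8. ⊥bis P7·P6 via (44.82,5.95): [(31.1193, 5.6446) (14.9858, 17.0986) (0, 14.1661) (0, 0) (30.401, 0)]  |A|=415.6989
9. canonical 5-gon: [(31.1193, 5.6446) (14.9858, 17.0986) (0, 14.1661) (0, 0) (30.401, 0)]
10. shoelace: 415.6989

Area of P7's cell: 415.6989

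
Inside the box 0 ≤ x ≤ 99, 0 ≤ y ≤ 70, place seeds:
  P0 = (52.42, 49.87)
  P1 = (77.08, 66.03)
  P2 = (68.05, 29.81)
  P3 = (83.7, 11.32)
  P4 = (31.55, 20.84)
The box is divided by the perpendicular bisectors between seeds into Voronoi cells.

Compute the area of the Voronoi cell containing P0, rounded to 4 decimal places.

1. box [0,99]×[0,70]: [(0, 0) (99, 0) (99, 70) (0, 70)]
2. ⊥bis P0·P1 via (64.75,57.95): [(0, 0) (99, 0) (99, 5.6848) (56.8535, 70) (0, 70)]  |A|=5574.6701
3. ⊥bis P0·P2 via (60.235,39.84): [(0, 0) (9.1032, 0) (71.0802, 48.2902) (56.8535, 70) (0, 70)]  |A|=3324.7437
4. ⊥bis P0·P3 via (68.06,30.595): [(0, 0) (9.1032, 0) (71.0802, 48.2902) (56.8535, 70) (0, 70)]  |A|=3324.7437
5. ⊥bis P0·P4 via (41.985,35.355): [(0, 65.5385) (48.4832, 30.6834) (71.0802, 48.2902) (56.8535, 70) (0, 70)]  |A|=1596.3289
6. canonical 5-gon: [(0, 65.5385) (48.4832, 30.6834) (71.0802, 48.2902) (56.8535, 70) (0, 70)]
7. shoelace: 1596.3289

Area of P0's cell: 1596.3289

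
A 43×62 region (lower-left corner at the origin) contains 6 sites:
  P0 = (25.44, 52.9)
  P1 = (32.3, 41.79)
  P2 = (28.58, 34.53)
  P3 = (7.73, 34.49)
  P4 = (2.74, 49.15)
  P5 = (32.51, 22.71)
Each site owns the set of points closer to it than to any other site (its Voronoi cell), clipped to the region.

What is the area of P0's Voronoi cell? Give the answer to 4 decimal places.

1. box [0,43]×[0,62]: [(0, 0) (43, 0) (43, 62) (0, 62)]
2. ⊥bis P0·P1 via (28.87,47.345): [(0, 29.5189) (43, 56.0697) (43, 62) (0, 62)]  |A|=825.8448
3. ⊥bis P0·P2 via (27.01,43.715): [(0, 39.0982) (21.4527, 42.7651) (43, 56.0697) (43, 62) (0, 62)]  |A|=723.0943
4. ⊥bis P0·P3 via (16.585,43.695): [(0, 59.6494) (18.1402, 42.1989) (21.4527, 42.7651) (43, 56.0697) (43, 62) (0, 62)]  |A|=536.692
5. ⊥bis P0·P4 via (14.09,51.025): [(15.0583, 45.1637) (18.1402, 42.1989) (21.4527, 42.7651) (43, 56.0697) (43, 62) (12.2769, 62)]  |A|=415.6446
6. ⊥bis P0·P5 via (28.975,37.805): [(15.0583, 45.1637) (18.1402, 42.1989) (21.4527, 42.7651) (43, 56.0697) (43, 62) (12.2769, 62)]  |A|=415.6446
7. canonical 6-gon: [(15.0583, 45.1637) (18.1402, 42.1989) (21.4527, 42.7651) (43, 56.0697) (43, 62) (12.2769, 62)]
8. shoelace: 415.6446

Area of P0's cell: 415.6446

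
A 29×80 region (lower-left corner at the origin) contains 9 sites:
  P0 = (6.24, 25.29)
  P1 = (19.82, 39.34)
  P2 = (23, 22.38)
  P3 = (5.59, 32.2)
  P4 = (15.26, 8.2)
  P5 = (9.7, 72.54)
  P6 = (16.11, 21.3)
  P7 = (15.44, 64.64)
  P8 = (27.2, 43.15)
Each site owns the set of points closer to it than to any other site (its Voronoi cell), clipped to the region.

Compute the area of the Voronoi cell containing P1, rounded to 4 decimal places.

1. box [0,29]×[0,80]: [(0, 0) (29, 0) (29, 80) (0, 80)]
2. ⊥bis P1·P0 via (13.03,32.315): [(0, 44.9091) (29, 16.8792) (29, 80) (0, 80)]  |A|=1424.0689
3. ⊥bis P1·P2 via (21.41,30.86): [(0, 44.9091) (15.6523, 29.7804) (29, 32.2831) (29, 80) (0, 80)]  |A|=1321.2656
4. ⊥bis P1·P3 via (12.705,35.77): [(0, 61.091) (15.7053, 29.7904) (29, 32.2831) (29, 80) (0, 80)]  |A|=1193.7156
5. ⊥bis P1·P4 via (17.54,23.77): [(0, 61.091) (15.7053, 29.7904) (29, 32.2831) (29, 80) (0, 80)]  |A|=1193.7156
6. ⊥bis P1·P5 via (14.76,55.94): [(4.1997, 52.721) (15.7053, 29.7904) (29, 32.2831) (29, 60.2806)]  |A|=513.9412
7. ⊥bis P1·P6 via (17.965,30.32): [(4.1997, 52.721) (15.149, 30.8991) (18.2345, 30.2646) (29, 32.2831) (29, 60.2806)]  |A|=512.4072
8. ⊥bis P1·P7 via (17.63,51.99): [(5.6106, 49.9092) (15.149, 30.8991) (18.2345, 30.2646) (29, 32.2831) (29, 53.9584)]  |A|=398.2705
9. ⊥bis P1·P8 via (23.51,41.245): [(17.9355, 52.0429) (5.6106, 49.9092) (15.149, 30.8991) (18.2345, 30.2646) (28.2129, 32.1355)]  |A|=269.7638
10. canonical 5-gon: [(17.9355, 52.0429) (5.6106, 49.9092) (15.149, 30.8991) (18.2345, 30.2646) (28.2129, 32.1355)]
11. shoelace: 269.7638

Area of P1's cell: 269.7638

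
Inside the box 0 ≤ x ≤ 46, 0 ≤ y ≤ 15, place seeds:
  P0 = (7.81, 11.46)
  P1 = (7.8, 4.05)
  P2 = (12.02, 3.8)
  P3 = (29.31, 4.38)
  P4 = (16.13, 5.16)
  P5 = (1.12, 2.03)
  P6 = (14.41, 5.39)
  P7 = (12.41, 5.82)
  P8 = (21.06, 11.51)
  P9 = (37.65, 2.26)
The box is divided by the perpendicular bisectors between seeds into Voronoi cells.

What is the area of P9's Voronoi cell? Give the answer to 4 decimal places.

Area of P9's cell: 171.8619

1. box [0,46]×[0,15]: [(0, 0) (46, 0) (46, 15) (0, 15)]
2. ⊥bis P9·P0 via (22.73,6.86): [(20.615, 0) (46, 0) (46, 15) (25.2397, 15)]  |A|=346.0902
3. ⊥bis P9·P1 via (22.725,3.155): [(22.9996, 7.7345) (22.5358, 0) (46, 0) (46, 15) (25.2397, 15)]  |A|=338.6619
4. ⊥bis P9·P2 via (24.835,3.03): [(24.6529, 0) (46, 0) (46, 15) (25.5542, 15)]  |A|=313.4462
5. ⊥bis P9·P3 via (33.48,3.32): [(32.6361, 0) (46, 0) (46, 15) (36.449, 15)]  |A|=171.8619
6. ⊥bis P9·P4 via (26.89,3.71): [(32.6361, 0) (46, 0) (46, 15) (36.449, 15)]  |A|=171.8619
7. ⊥bis P9·P5 via (19.385,2.145): [(32.6361, 0) (46, 0) (46, 15) (36.449, 15)]  |A|=171.8619
8. ⊥bis P9·P6 via (26.03,3.825): [(32.6361, 0) (46, 0) (46, 15) (36.449, 15)]  |A|=171.8619
9. ⊥bis P9·P7 via (25.03,4.04): [(32.6361, 0) (46, 0) (46, 15) (36.449, 15)]  |A|=171.8619
10. ⊥bis P9·P8 via (29.355,6.885): [(32.6361, 0) (46, 0) (46, 15) (36.449, 15)]  |A|=171.8619
11. canonical 4-gon: [(32.6361, 0) (46, 0) (46, 15) (36.449, 15)]
12. shoelace: 171.8619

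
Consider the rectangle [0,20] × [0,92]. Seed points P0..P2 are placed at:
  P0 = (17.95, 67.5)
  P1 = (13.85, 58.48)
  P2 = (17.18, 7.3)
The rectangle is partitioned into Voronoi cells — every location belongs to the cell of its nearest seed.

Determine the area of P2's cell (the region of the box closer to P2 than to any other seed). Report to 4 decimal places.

1. box [0,20]×[0,92]: [(0, 0) (20, 0) (20, 92) (0, 92)]
2. ⊥bis P2·P0 via (17.565,37.4): [(0, 37.6247) (0, 0) (20, 0) (20, 37.3689)]  |A|=749.9352
3. ⊥bis P2·P1 via (15.515,32.89): [(0, 31.8805) (0, 0) (20, 0) (20, 33.1818)]  |A|=650.6234
4. canonical 4-gon: [(0, 31.8805) (0, 0) (20, 0) (20, 33.1818)]
5. shoelace: 650.6234

Area of P2's cell: 650.6234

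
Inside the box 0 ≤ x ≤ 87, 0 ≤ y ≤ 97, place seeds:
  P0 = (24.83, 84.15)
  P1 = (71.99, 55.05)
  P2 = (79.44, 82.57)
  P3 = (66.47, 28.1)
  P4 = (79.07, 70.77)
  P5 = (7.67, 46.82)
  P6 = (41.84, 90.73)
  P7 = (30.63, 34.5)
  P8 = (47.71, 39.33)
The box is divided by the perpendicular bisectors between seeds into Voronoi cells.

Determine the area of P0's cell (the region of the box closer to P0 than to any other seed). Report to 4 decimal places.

1. box [0,87]×[0,97]: [(0, 0) (87, 0) (87, 97) (0, 97)]
2. ⊥bis P0·P1 via (48.41,69.6): [(0, 0) (5.4634, 0) (65.3171, 97) (0, 97)]  |A|=3432.8572
3. ⊥bis P0·P2 via (52.135,83.36): [(0, 0) (5.4634, 0) (51.9006, 75.2569) (52.5296, 97) (0, 97)]  |A|=3293.8371
4. ⊥bis P0·P3 via (45.65,56.125): [(0, 22.2112) (35.3937, 48.5055) (51.9006, 75.2569) (52.5296, 97) (0, 97)]  |A|=2768.2652
5. ⊥bis P0·P4 via (51.95,77.46): [(0, 22.2112) (35.3937, 48.5055) (51.0775, 73.923) (51.9662, 77.5257) (52.5296, 97) (0, 97)]  |A|=2767.3752
6. ⊥bis P0·P5 via (16.25,65.485): [(0, 72.9549) (39.3255, 54.8775) (51.0775, 73.923) (51.9662, 77.5257) (52.5296, 97) (0, 97)]  |A|=1708.5427
7. ⊥bis P0·P6 via (33.335,87.44): [(0, 72.9549) (39.3255, 54.8775) (43.3858, 61.4577) (29.6369, 97) (0, 97)]  |A|=1214.3732
8. ⊥bis P0·P7 via (27.73,59.325): [(0, 72.9549) (29.2614, 59.5039) (43.1838, 61.1303) (43.3858, 61.4577) (29.6369, 97) (0, 97)]  |A|=1173.9841
9. ⊥bis P0·P8 via (36.27,61.74): [(0, 72.9549) (29.2614, 59.5039) (32.6696, 59.902) (42.1211, 64.7269) (29.6369, 97) (0, 97)]  |A|=1153.8864
10. canonical 6-gon: [(0, 72.9549) (29.2614, 59.5039) (32.6696, 59.902) (42.1211, 64.7269) (29.6369, 97) (0, 97)]
11. shoelace: 1153.8864

Area of P0's cell: 1153.8864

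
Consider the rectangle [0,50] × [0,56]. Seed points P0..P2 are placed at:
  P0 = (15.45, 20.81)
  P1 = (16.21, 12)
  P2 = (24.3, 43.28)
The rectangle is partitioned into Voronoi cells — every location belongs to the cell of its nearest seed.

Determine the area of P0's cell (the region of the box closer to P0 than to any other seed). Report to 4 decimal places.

Area of P0's cell: 641.5210

1. box [0,50]×[0,56]: [(0, 0) (50, 0) (50, 56) (0, 56)]
2. ⊥bis P0·P1 via (15.83,16.405): [(0, 15.0394) (50, 19.3527) (50, 56) (0, 56)]  |A|=1940.1972
3. ⊥bis P0·P2 via (19.875,32.045): [(0, 39.8729) (0, 15.0394) (50, 19.3527) (50, 20.18)]  |A|=641.521
4. canonical 4-gon: [(0, 39.8729) (0, 15.0394) (50, 19.3527) (50, 20.18)]
5. shoelace: 641.521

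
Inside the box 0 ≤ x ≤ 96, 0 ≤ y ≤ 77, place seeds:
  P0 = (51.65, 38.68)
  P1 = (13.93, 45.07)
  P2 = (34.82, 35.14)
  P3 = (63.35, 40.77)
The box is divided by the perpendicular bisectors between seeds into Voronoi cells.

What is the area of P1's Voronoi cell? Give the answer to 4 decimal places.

1. box [0,96]×[0,77]: [(0, 0) (96, 0) (96, 77) (0, 77)]
2. ⊥bis P1·P0 via (32.79,41.875): [(0, 0) (25.6961, 0) (38.7404, 77) (0, 77)]  |A|=2480.8056
3. ⊥bis P1·P2 via (24.375,40.105): [(0, 0) (5.3112, 0) (36.9837, 66.6302) (38.7404, 77) (0, 77)]  |A|=1801.68
4. ⊥bis P1·P3 via (38.64,42.92): [(0, 0) (5.3112, 0) (36.9837, 66.6302) (38.7404, 77) (0, 77)]  |A|=1801.68
5. canonical 5-gon: [(0, 0) (5.3112, 0) (36.9837, 66.6302) (38.7404, 77) (0, 77)]
6. shoelace: 1801.68

Area of P1's cell: 1801.6800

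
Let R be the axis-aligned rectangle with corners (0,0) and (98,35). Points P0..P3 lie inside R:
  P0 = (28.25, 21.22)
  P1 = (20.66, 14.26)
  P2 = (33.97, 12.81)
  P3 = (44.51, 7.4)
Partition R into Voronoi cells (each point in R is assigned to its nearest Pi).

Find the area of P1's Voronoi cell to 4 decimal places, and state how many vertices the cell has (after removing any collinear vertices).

1. box [0,98]×[0,35]: [(0, 0) (98, 0) (98, 35) (0, 35)]
2. ⊥bis P1·P0 via (24.455,17.74): [(0, 0) (40.7225, 0) (8.6276, 35) (0, 35)]  |A|=863.6278
3. ⊥bis P1·P2 via (27.315,13.535): [(0, 0) (25.8405, 0) (27.4208, 14.5058) (8.6276, 35) (0, 35)]  |A|=755.69
4. ⊥bis P1·P3 via (32.585,10.83): [(0, 0) (25.8405, 0) (27.4208, 14.5058) (8.6276, 35) (0, 35)]  |A|=755.69
5. canonical 5-gon: [(0, 0) (25.8405, 0) (27.4208, 14.5058) (8.6276, 35) (0, 35)]
6. shoelace: 755.69

Area of P1's cell: 755.6900 (5 vertices)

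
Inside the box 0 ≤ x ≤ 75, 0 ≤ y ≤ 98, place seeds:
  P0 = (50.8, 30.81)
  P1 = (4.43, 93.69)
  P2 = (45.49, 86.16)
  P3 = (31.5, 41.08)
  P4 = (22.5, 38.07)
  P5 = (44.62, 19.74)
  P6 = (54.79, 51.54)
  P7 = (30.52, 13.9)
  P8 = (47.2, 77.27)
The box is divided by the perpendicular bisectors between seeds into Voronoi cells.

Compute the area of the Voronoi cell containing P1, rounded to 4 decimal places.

Area of P1's cell: 766.9144

1. box [0,75]×[0,98]: [(0, 0) (75, 0) (75, 98) (0, 98)]
2. ⊥bis P1·P0 via (27.615,62.25): [(0, 41.8857) (75, 97.1934) (75, 98) (0, 98)]  |A|=2134.5331
3. ⊥bis P1·P2 via (24.96,89.925): [(0, 41.8857) (18.6757, 55.6579) (26.4409, 98) (0, 98)]  |A|=1083.7698
4. ⊥bis P1·P3 via (17.965,67.385): [(0, 58.1413) (21.1245, 69.0107) (26.4409, 98) (0, 98)]  |A|=804.2495
5. ⊥bis P1·P4 via (13.465,65.88): [(0, 61.5054) (17.7381, 67.2683) (21.1245, 69.0107) (26.4409, 98) (0, 98)]  |A|=774.4124
6. ⊥bis P1·P5 via (24.525,56.715): [(0, 61.5054) (17.7381, 67.2683) (21.1245, 69.0107) (26.4409, 98) (0, 98)]  |A|=774.4124
7. ⊥bis P1·P6 via (29.61,72.615): [(0, 61.5054) (17.7381, 67.2683) (21.1245, 69.0107) (26.4409, 98) (0, 98)]  |A|=774.4124
8. ⊥bis P1·P7 via (17.475,53.795): [(0, 61.5054) (17.7381, 67.2683) (21.1245, 69.0107) (26.4409, 98) (0, 98)]  |A|=774.4124
9. ⊥bis P1·P8 via (25.815,85.48): [(0, 61.5054) (17.7381, 67.2683) (19.0904, 67.9641) (22.6174, 77.151) (26.4409, 98) (0, 98)]  |A|=766.9144
10. canonical 6-gon: [(0, 61.5054) (17.7381, 67.2683) (19.0904, 67.9641) (22.6174, 77.151) (26.4409, 98) (0, 98)]
11. shoelace: 766.9144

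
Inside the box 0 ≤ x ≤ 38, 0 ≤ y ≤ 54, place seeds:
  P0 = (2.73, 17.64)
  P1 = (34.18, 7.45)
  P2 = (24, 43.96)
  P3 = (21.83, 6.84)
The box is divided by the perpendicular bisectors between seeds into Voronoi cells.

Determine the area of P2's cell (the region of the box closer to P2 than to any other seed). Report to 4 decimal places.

Area of P2's cell: 910.8244

1. box [0,38]×[0,54]: [(0, 0) (38, 0) (38, 54) (0, 54)]
2. ⊥bis P2·P0 via (13.365,30.8): [(0, 41.6007) (38, 10.8917) (38, 54) (0, 54)]  |A|=1054.645
3. ⊥bis P2·P1 via (29.09,25.705): [(0, 41.6007) (22.0862, 23.7521) (38, 28.1894) (38, 54) (0, 54)]  |A|=917.0092
4. ⊥bis P2·P3 via (22.915,25.4): [(0, 41.6007) (19.8234, 25.5807) (27.1155, 25.1544) (38, 28.1894) (38, 54) (0, 54)]  |A|=910.8244
5. canonical 6-gon: [(0, 41.6007) (19.8234, 25.5807) (27.1155, 25.1544) (38, 28.1894) (38, 54) (0, 54)]
6. shoelace: 910.8244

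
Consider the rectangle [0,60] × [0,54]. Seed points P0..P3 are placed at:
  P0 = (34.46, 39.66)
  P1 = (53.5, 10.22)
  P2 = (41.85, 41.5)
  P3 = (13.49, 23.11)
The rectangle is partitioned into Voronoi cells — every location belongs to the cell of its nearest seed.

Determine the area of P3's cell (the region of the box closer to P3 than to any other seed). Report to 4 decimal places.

Area of P3's cell: 1290.2694

1. box [0,60]×[0,54]: [(0, 0) (60, 0) (60, 54) (0, 54)]
2. ⊥bis P3·P0 via (23.975,31.385): [(0, 0) (48.7448, 0) (6.1267, 54) (0, 54)]  |A|=1481.53
3. ⊥bis P3·P1 via (33.495,16.665): [(0, 0) (28.126, 0) (34.103, 18.5521) (6.1267, 54) (0, 54)]  |A|=1290.2694
4. ⊥bis P3·P2 via (27.67,32.305): [(0, 0) (28.126, 0) (34.103, 18.5521) (6.1267, 54) (0, 54)]  |A|=1290.2694
5. canonical 5-gon: [(0, 0) (28.126, 0) (34.103, 18.5521) (6.1267, 54) (0, 54)]
6. shoelace: 1290.2694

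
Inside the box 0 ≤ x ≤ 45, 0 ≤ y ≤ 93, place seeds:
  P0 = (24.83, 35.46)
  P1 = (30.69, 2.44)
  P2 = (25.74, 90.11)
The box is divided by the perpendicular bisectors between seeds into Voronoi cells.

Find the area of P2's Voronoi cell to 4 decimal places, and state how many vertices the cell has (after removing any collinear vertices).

1. box [0,45]×[0,93]: [(0, 0) (45, 0) (45, 93) (0, 93)]
2. ⊥bis P2·P0 via (25.285,62.785): [(0, 63.206) (45, 62.4567) (45, 93) (0, 93)]  |A|=1357.5882
3. ⊥bis P2·P1 via (28.215,46.275): [(0, 63.206) (45, 62.4567) (45, 93) (0, 93)]  |A|=1357.5882
4. canonical 4-gon: [(0, 63.206) (45, 62.4567) (45, 93) (0, 93)]
5. shoelace: 1357.5882

Area of P2's cell: 1357.5882 (4 vertices)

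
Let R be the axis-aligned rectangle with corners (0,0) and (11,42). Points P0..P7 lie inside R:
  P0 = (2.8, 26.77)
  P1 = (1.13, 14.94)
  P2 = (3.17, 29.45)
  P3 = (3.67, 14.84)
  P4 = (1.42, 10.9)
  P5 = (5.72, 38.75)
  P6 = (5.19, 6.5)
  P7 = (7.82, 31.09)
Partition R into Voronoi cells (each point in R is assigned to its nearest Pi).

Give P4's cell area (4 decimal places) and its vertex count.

1. box [0,11]×[0,42]: [(0, 0) (11, 0) (11, 42) (0, 42)]
2. ⊥bis P4·P0 via (2.11,18.835): [(0, 19.0185) (0, 0) (11, 0) (11, 18.062)]  |A|=203.9424
3. ⊥bis P4·P1 via (1.275,12.92): [(0, 12.8285) (0, 0) (11, 0) (11, 13.6181)]  |A|=145.4561
4. ⊥bis P4·P2 via (2.295,20.175): [(0, 12.8285) (0, 0) (11, 0) (11, 13.6181)]  |A|=145.4561
5. ⊥bis P4·P3 via (2.545,12.87): [(2.3254, 12.9954) (0, 12.8285) (0, 0) (11, 0) (11, 8.0416)]  |A|=121.2694
6. ⊥bis P4·P5 via (3.57,24.825): [(2.3254, 12.9954) (0, 12.8285) (0, 0) (11, 0) (11, 8.0416)]  |A|=121.2694
7. ⊥bis P4·P6 via (3.305,8.7): [(5.9215, 10.9418) (2.3254, 12.9954) (0, 12.8285) (0, 5.8682)]  |A|=23.2953
8. ⊥bis P4·P7 via (4.62,20.995): [(5.9215, 10.9418) (2.3254, 12.9954) (0, 12.8285) (0, 5.8682)]  |A|=23.2953
9. canonical 4-gon: [(5.9215, 10.9418) (2.3254, 12.9954) (0, 12.8285) (0, 5.8682)]
10. shoelace: 23.2953

Area of P4's cell: 23.2953 (4 vertices)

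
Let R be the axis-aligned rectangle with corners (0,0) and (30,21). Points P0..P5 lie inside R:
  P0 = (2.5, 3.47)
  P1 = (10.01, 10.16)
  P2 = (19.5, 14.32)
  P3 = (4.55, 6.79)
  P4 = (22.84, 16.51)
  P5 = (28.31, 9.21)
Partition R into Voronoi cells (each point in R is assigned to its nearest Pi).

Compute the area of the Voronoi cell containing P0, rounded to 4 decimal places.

Area of P0's cell: 43.2297

1. box [0,30]×[0,21]: [(0, 0) (30, 0) (30, 21) (0, 21)]
2. ⊥bis P0·P1 via (6.255,6.815): [(0, 13.8367) (0, 0) (12.3259, 0)]  |A|=85.2747
3. ⊥bis P0·P2 via (11,8.895): [(0, 13.8367) (0, 0) (12.3259, 0)]  |A|=85.2747
4. ⊥bis P0·P3 via (3.525,5.13): [(0, 7.3066) (0, 0) (11.8331, 0)]  |A|=43.2297
5. ⊥bis P0·P4 via (12.67,9.99): [(0, 7.3066) (0, 0) (11.8331, 0)]  |A|=43.2297
6. ⊥bis P0·P5 via (15.405,6.34): [(0, 7.3066) (0, 0) (11.8331, 0)]  |A|=43.2297
7. canonical 3-gon: [(0, 7.3066) (0, 0) (11.8331, 0)]
8. shoelace: 43.2297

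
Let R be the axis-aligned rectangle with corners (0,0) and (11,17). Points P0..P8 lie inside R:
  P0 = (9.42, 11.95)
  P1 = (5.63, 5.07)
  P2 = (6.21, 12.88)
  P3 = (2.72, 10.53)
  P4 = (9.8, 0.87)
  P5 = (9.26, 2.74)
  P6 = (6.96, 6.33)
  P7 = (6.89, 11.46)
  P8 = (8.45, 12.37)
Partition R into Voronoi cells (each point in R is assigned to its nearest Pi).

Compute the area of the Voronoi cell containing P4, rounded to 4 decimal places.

1. box [0,11]×[0,17]: [(0, 0) (11, 0) (11, 17) (0, 17)]
2. ⊥bis P4·P0 via (9.61,6.41): [(0, 6.0804) (0, 0) (11, 0) (11, 6.4577)]  |A|=68.9595
3. ⊥bis P4·P1 via (7.715,2.97): [(4.7236, 0) (11, 0) (11, 6.2315)]  |A|=19.5557
4. ⊥bis P4·P2 via (8.005,6.875): [(4.7236, 0) (11, 0) (11, 6.2315)]  |A|=19.5557
5. ⊥bis P4·P3 via (6.26,5.7): [(4.7236, 0) (11, 0) (11, 6.2315)]  |A|=19.5557
6. ⊥bis P4·P5 via (9.53,1.805): [(5.316, 0.5881) (4.7236, 0) (11, 0) (11, 2.2295)]  |A|=8.1819
7. ⊥bis P4·P6 via (8.38,3.6): [(5.316, 0.5881) (4.7236, 0) (11, 0) (11, 2.2295)]  |A|=8.1819
8. ⊥bis P4·P7 via (8.345,6.165): [(5.316, 0.5881) (4.7236, 0) (11, 0) (11, 2.2295)]  |A|=8.1819
9. ⊥bis P4·P8 via (9.125,6.62): [(5.316, 0.5881) (4.7236, 0) (11, 0) (11, 2.2295)]  |A|=8.1819
10. canonical 4-gon: [(5.316, 0.5881) (4.7236, 0) (11, 0) (11, 2.2295)]
11. shoelace: 8.1819

Area of P4's cell: 8.1819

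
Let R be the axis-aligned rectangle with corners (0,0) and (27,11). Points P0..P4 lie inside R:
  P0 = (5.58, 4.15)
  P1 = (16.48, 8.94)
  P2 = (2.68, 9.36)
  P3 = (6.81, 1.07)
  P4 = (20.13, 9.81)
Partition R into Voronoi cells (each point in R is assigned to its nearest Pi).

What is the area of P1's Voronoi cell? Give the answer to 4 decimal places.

Area of P1's cell: 80.4094

1. box [0,27]×[0,11]: [(0, 0) (27, 0) (27, 11) (0, 11)]
2. ⊥bis P1·P0 via (11.03,6.545): [(13.9062, 0) (27, 0) (27, 11) (9.0723, 11)]  |A|=170.6185
3. ⊥bis P1·P2 via (9.58,9.15): [(9.5998, 9.7996) (13.9062, 0) (27, 0) (27, 11) (9.6363, 11)]  |A|=170.28
4. ⊥bis P1·P3 via (11.645,5.005): [(9.5998, 9.7996) (11.7792, 4.8401) (15.7184, 0) (27, 0) (27, 11) (9.6363, 11)]  |A|=165.8945
5. ⊥bis P1·P4 via (18.305,9.375): [(9.5998, 9.7996) (11.7792, 4.8401) (15.7184, 0) (20.5396, 0) (17.9177, 11) (9.6363, 11)]  |A|=80.4094
6. canonical 6-gon: [(9.5998, 9.7996) (11.7792, 4.8401) (15.7184, 0) (20.5396, 0) (17.9177, 11) (9.6363, 11)]
7. shoelace: 80.4094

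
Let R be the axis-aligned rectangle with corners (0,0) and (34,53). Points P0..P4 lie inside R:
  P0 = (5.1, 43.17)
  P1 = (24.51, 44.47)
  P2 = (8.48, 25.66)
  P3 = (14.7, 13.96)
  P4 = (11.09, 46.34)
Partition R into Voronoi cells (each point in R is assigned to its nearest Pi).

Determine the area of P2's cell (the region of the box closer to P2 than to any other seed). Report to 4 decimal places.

1. box [0,34]×[0,53]: [(0, 0) (34, 0) (34, 53) (0, 53)]
2. ⊥bis P2·P0 via (6.79,34.415): [(0, 33.1043) (0, 0) (34, 0) (34, 39.6674)]  |A|=1237.1193
3. ⊥bis P2·P1 via (16.495,35.065): [(15.3246, 36.0624) (0, 33.1043) (0, 0) (34, 0) (34, 20.1471)]  |A|=1054.8444
4. ⊥bis P2·P3 via (11.59,19.81): [(25.6344, 27.2763) (15.3246, 36.0624) (0, 33.1043) (0, 13.6485)]  |A|=331.9399
5. ⊥bis P2·P4 via (9.785,36): [(25.6344, 27.2763) (16.3736, 35.1685) (12.9389, 35.6019) (0, 33.1043) (0, 13.6485)]  |A|=330.632
6. canonical 5-gon: [(25.6344, 27.2763) (16.3736, 35.1685) (12.9389, 35.6019) (0, 33.1043) (0, 13.6485)]
7. shoelace: 330.632

Area of P2's cell: 330.6320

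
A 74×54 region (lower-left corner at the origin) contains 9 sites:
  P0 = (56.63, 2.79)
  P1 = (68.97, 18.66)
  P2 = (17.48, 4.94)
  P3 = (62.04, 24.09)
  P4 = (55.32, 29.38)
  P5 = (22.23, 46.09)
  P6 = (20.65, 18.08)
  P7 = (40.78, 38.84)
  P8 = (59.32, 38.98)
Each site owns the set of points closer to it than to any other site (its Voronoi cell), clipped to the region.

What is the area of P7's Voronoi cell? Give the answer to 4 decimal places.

1. box [0,74]×[0,54]: [(0, 0) (74, 0) (74, 54) (0, 54)]
2. ⊥bis P7·P0 via (48.705,20.815): [(0, 0) (1.3624, 0) (74, 31.9364) (74, 54) (0, 54)]  |A|=2836.1085
3. ⊥bis P7·P1 via (54.875,28.75): [(0, 0) (1.3624, 0) (49.4196, 21.1292) (72.9504, 54) (0, 54)]  |A|=2547.6911
4. ⊥bis P7·P2 via (29.13,21.89): [(0, 41.9115) (37.7206, 15.9855) (49.4196, 21.1292) (72.9504, 54) (0, 54)]  |A|=1746.338
5. ⊥bis P7·P3 via (51.41,31.465): [(0, 41.9115) (37.7206, 15.9855) (41.9652, 17.8518) (67.0446, 54) (0, 54)]  |A|=1555.641
6. ⊥bis P7·P4 via (48.05,34.11): [(0, 41.9115) (36.7099, 16.6802) (60.9908, 54) (0, 54)]  |A|=1359.9648
7. ⊥bis P7·P5 via (31.505,42.465): [(24.6634, 24.96) (36.7099, 16.6802) (60.9908, 54) (36.0133, 54)]  |A|=687.9794
8. ⊥bis P7·P6 via (30.715,28.46): [(27.3185, 31.7534) (39.0903, 20.3389) (60.9908, 54) (36.0133, 54)]  |A|=600.9492
9. ⊥bis P7·P8 via (50.05,38.91): [(27.3185, 31.7534) (39.0903, 20.3389) (50.0629, 37.2038) (49.9361, 54) (36.0133, 54)]  |A|=508.1102
10. canonical 5-gon: [(27.3185, 31.7534) (39.0903, 20.3389) (50.0629, 37.2038) (49.9361, 54) (36.0133, 54)]
11. shoelace: 508.1102

Area of P7's cell: 508.1102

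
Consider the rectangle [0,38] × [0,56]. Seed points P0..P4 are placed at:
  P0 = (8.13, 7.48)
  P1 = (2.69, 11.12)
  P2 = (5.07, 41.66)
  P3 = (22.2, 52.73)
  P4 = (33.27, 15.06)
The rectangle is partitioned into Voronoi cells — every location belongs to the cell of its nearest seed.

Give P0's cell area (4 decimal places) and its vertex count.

1. box [0,38]×[0,56]: [(0, 0) (38, 0) (38, 56) (0, 56)]
2. ⊥bis P0·P1 via (5.41,9.3): [(0, 1.2147) (0, 0) (38, 0) (38, 56) (36.6578, 56)]  |A|=1123.8463
3. ⊥bis P0·P2 via (6.6,24.57): [(16.2027, 25.4297) (0, 1.2147) (0, 0) (38, 0) (38, 27.3811)]  |A|=791.4227
4. ⊥bis P0·P3 via (15.165,30.105): [(27.0717, 26.4027) (16.2027, 25.4297) (0, 1.2147) (0, 0) (38, 0) (38, 23.0047)]  |A|=767.5093
5. ⊥bis P0·P4 via (20.7,11.27): [(16.4247, 25.4496) (16.2027, 25.4297) (0, 1.2147) (0, 0) (24.098, 0)]  |A|=319.1453
6. canonical 5-gon: [(16.4247, 25.4496) (16.2027, 25.4297) (0, 1.2147) (0, 0) (24.098, 0)]
7. shoelace: 319.1453

Area of P0's cell: 319.1453 (5 vertices)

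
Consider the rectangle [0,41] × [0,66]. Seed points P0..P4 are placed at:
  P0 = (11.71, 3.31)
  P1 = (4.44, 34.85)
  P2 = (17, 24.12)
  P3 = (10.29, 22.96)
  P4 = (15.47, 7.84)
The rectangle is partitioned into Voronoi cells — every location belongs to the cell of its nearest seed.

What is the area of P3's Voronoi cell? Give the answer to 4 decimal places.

1. box [0,41]×[0,66]: [(0, 0) (41, 0) (41, 66) (0, 66)]
2. ⊥bis P3·P0 via (11,13.135): [(0, 12.3401) (41, 15.3029) (41, 66) (0, 66)]  |A|=2139.3179
3. ⊥bis P3·P1 via (7.365,28.905): [(0, 25.2813) (0, 12.3401) (41, 15.3029) (41, 45.4538)]  |A|=883.3876
4. ⊥bis P3·P2 via (13.645,23.54): [(12.2979, 31.3321) (0, 25.2813) (0, 12.3401) (15.3889, 13.4522)]  |A|=218.8704
5. ⊥bis P3·P4 via (12.88,15.4): [(14.9308, 16.1026) (12.2979, 31.3321) (0, 25.2813) (0, 12.3401) (5.0039, 12.7017)]  |A|=204.9362
6. canonical 5-gon: [(14.9308, 16.1026) (12.2979, 31.3321) (0, 25.2813) (0, 12.3401) (5.0039, 12.7017)]
7. shoelace: 204.9362

Area of P3's cell: 204.9362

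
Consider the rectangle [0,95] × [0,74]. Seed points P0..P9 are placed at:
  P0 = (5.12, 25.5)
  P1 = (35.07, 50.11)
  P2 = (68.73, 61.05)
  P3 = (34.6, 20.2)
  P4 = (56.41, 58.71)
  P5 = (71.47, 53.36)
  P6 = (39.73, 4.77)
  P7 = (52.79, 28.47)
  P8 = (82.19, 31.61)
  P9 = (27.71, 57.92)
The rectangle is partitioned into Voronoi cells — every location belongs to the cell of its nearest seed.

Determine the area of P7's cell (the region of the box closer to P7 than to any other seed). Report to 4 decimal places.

1. box [0,95]×[0,74]: [(0, 0) (95, 0) (95, 74) (0, 74)]
2. ⊥bis P7·P0 via (28.955,26.985): [(30.6363, 0) (95, 0) (95, 74) (26.0258, 74)]  |A|=4933.5036
3. ⊥bis P7·P1 via (43.93,39.29): [(28.9525, 27.0256) (30.6363, 0) (95, 0) (95, 74) (86.3185, 74)]  |A|=3517.3966
4. ⊥bis P7·P2 via (60.76,44.76): [(54.4063, 47.8686) (28.9525, 27.0256) (30.6363, 0) (95, 0) (95, 28.0078)]  |A|=2470.4713
5. ⊥bis P7·P3 via (43.695,24.335): [(54.4063, 47.8686) (38.8041, 35.0926) (54.7588, 0) (95, 0) (95, 28.0078)]  |A|=1907.295
6. ⊥bis P7·P4 via (54.6,43.59): [(65.9215, 42.2347) (49.8724, 44.1559) (38.8041, 35.0926) (54.7588, 0) (95, 0) (95, 28.0078)]  |A|=1873.1474
7. ⊥bis P7·P5 via (62.13,40.915): [(59.3183, 43.0252) (49.8724, 44.1559) (38.8041, 35.0926) (54.7588, 0) (95, 0) (95, 16.246)]  |A|=1627.8279
8. ⊥bis P7·P6 via (46.26,16.62): [(59.3183, 43.0252) (49.8724, 44.1559) (38.8041, 35.0926) (47.5177, 15.9269) (76.4203, 0) (95, 0) (95, 16.246)]  |A|=1455.3268
9. ⊥bis P7·P8 via (67.49,30.04): [(66.6944, 37.4894) (59.3183, 43.0252) (49.8724, 44.1559) (38.8041, 35.0926) (47.5177, 15.9269) (70.3405, 3.3503)]  |A|=779.4582
10. ⊥bis P7·P9 via (40.25,43.195): [(66.6944, 37.4894) (59.3183, 43.0252) (49.8724, 44.1559) (38.8041, 35.0926) (47.5177, 15.9269) (70.3405, 3.3503)]  |A|=779.4582
11. canonical 6-gon: [(66.6944, 37.4894) (59.3183, 43.0252) (49.8724, 44.1559) (38.8041, 35.0926) (47.5177, 15.9269) (70.3405, 3.3503)]
12. shoelace: 779.4582

Area of P7's cell: 779.4582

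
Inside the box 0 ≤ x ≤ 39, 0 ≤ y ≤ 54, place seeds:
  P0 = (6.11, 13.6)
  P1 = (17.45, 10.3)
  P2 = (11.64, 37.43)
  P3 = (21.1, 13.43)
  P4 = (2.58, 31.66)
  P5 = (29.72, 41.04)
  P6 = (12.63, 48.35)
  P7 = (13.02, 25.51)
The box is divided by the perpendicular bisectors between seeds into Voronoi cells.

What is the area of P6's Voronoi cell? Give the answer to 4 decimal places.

Area of P6's cell: 249.0374

1. box [0,39]×[0,54]: [(0, 0) (39, 0) (39, 54) (0, 54)]
2. ⊥bis P6·P0 via (9.37,30.975): [(0, 32.7331) (39, 25.4156) (39, 54) (0, 54)]  |A|=972.1004
3. ⊥bis P6·P1 via (15.04,29.325): [(0, 32.7331) (16.905, 29.5612) (39, 32.3601) (39, 54) (0, 54)]  |A|=895.3809
4. ⊥bis P6·P2 via (12.135,42.89): [(0, 43.9902) (39, 40.4544) (39, 54) (0, 54)]  |A|=459.3305
5. ⊥bis P6·P3 via (16.865,30.89): [(0, 43.9902) (39, 40.4544) (39, 54) (0, 54)]  |A|=459.3305
6. ⊥bis P6·P4 via (7.605,40.005): [(0, 44.5844) (1.1618, 43.8848) (39, 40.4544) (39, 54) (0, 54)]  |A|=458.9853
7. ⊥bis P6·P5 via (21.175,44.695): [(0, 44.5844) (1.1618, 43.8848) (20.0943, 42.1684) (25.1551, 54) (0, 54)]  |A|=249.0374
8. ⊥bis P6·P7 via (12.825,36.93): [(0, 44.5844) (1.1618, 43.8848) (20.0943, 42.1684) (25.1551, 54) (0, 54)]  |A|=249.0374
9. canonical 5-gon: [(0, 44.5844) (1.1618, 43.8848) (20.0943, 42.1684) (25.1551, 54) (0, 54)]
10. shoelace: 249.0374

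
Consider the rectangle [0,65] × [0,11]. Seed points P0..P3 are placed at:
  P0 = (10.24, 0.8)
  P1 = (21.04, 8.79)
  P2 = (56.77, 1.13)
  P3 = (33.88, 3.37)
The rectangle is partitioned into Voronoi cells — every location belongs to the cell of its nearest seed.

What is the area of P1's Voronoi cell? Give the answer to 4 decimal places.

1. box [0,65]×[0,11]: [(0, 0) (65, 0) (65, 11) (0, 11)]
2. ⊥bis P1·P0 via (15.64,4.795): [(19.1874, 0) (65, 0) (65, 11) (11.0494, 11)]  |A|=548.6973
3. ⊥bis P1·P2 via (38.905,4.96): [(19.1874, 0) (37.8416, 0) (40.1999, 11) (11.0494, 11)]  |A|=262.9257
4. ⊥bis P1·P3 via (27.46,6.08): [(19.1874, 0) (24.8935, 0) (29.5368, 11) (11.0494, 11)]  |A|=133.0641
5. canonical 4-gon: [(19.1874, 0) (24.8935, 0) (29.5368, 11) (11.0494, 11)]
6. shoelace: 133.0641

Area of P1's cell: 133.0641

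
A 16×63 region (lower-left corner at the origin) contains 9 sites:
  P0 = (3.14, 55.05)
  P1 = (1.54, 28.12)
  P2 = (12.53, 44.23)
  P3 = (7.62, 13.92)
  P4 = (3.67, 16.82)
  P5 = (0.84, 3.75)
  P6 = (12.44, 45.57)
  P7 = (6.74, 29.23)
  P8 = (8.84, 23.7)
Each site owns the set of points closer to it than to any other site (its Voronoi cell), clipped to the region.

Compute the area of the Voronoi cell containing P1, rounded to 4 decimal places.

1. box [0,16]×[0,63]: [(0, 0) (16, 0) (16, 63) (0, 63)]
2. ⊥bis P1·P0 via (2.34,41.585): [(0, 41.724) (0, 0) (16, 0) (16, 40.7734)]  |A|=659.9795
3. ⊥bis P1·P2 via (7.035,36.175): [(0, 40.9742) (0, 0) (16, 0) (16, 30.0592)]  |A|=568.2671
4. ⊥bis P1·P3 via (4.58,21.02): [(0, 40.9742) (0, 19.059) (16, 25.9097) (16, 30.0592)]  |A|=208.5177
5. ⊥bis P1·P4 via (2.605,22.47): [(0, 40.9742) (0, 21.979) (12.1832, 24.2754) (16, 25.9097) (16, 30.0592)]  |A|=190.7303
6. ⊥bis P1·P5 via (1.19,15.935): [(0, 40.9742) (0, 21.979) (12.1832, 24.2754) (16, 25.9097) (16, 30.0592)]  |A|=190.7303
7. ⊥bis P1·P6 via (6.99,36.845): [(0, 40.9742) (0, 21.979) (12.1832, 24.2754) (16, 25.9097) (16, 30.0592)]  |A|=190.7303
8. ⊥bis P1·P7 via (4.14,28.675): [(1.7727, 39.7648) (0, 40.9742) (0, 21.979) (5.3539, 22.9882)]  |A|=63.5544
9. ⊥bis P1·P8 via (5.19,25.91): [(4.8501, 25.3486) (1.7727, 39.7648) (0, 40.9742) (0, 21.979) (3.1718, 22.5768)]  |A|=60.8755
10. canonical 5-gon: [(4.8501, 25.3486) (1.7727, 39.7648) (0, 40.9742) (0, 21.979) (3.1718, 22.5768)]
11. shoelace: 60.8755

Area of P1's cell: 60.8755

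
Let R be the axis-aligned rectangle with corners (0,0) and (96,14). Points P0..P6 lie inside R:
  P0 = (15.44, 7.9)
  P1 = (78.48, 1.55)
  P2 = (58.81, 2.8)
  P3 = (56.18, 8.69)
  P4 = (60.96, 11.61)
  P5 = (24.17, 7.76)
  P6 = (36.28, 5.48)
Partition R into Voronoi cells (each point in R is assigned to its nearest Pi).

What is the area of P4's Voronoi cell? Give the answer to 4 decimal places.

Area of P4's cell: 104.4249

1. box [0,96]×[0,14]: [(0, 0) (96, 0) (96, 14) (0, 14)]
2. ⊥bis P4·P0 via (38.2,9.755): [(38.9951, 0) (96, 0) (96, 14) (37.854, 14)]  |A|=806.0564
3. ⊥bis P4·P1 via (69.72,6.58): [(38.9951, 0) (65.9418, 0) (73.9806, 14) (37.854, 14)]  |A|=441.5127
4. ⊥bis P4·P2 via (59.885,7.205): [(37.972, 12.5527) (68.826, 5.023) (73.9806, 14) (37.854, 14)]  |A|=184.0372
5. ⊥bis P4·P3 via (58.57,10.15): [(60.4538, 7.0662) (68.826, 5.023) (73.9806, 14) (56.2181, 14)]  |A|=104.4249
6. ⊥bis P4·P5 via (42.565,9.685): [(60.4538, 7.0662) (68.826, 5.023) (73.9806, 14) (56.2181, 14)]  |A|=104.4249
7. ⊥bis P4·P6 via (48.62,8.545): [(60.4538, 7.0662) (68.826, 5.023) (73.9806, 14) (56.2181, 14)]  |A|=104.4249
8. canonical 4-gon: [(60.4538, 7.0662) (68.826, 5.023) (73.9806, 14) (56.2181, 14)]
9. shoelace: 104.4249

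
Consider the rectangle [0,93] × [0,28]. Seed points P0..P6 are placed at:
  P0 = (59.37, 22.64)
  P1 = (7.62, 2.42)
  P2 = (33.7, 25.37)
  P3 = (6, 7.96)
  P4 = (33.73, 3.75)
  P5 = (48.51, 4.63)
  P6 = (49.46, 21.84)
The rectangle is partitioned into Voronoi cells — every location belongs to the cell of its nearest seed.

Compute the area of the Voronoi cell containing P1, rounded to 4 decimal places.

1. box [0,93]×[0,28]: [(0, 0) (93, 0) (93, 28) (0, 28)]
2. ⊥bis P1·P0 via (33.495,12.53): [(0, 0) (38.3908, 0) (27.4505, 28) (0, 28)]  |A|=921.7778
3. ⊥bis P1·P2 via (20.66,13.895): [(0, 0) (32.8874, 0) (8.2478, 28) (0, 28)]  |A|=575.8928
4. ⊥bis P1·P3 via (6.81,5.19): [(0, 3.1986) (0, 0) (32.8874, 0) (23.918, 10.1927)]  |A|=205.8579
5. ⊥bis P1·P4 via (20.675,3.085): [(20.3659, 9.154) (0, 3.1986) (0, 0) (20.8321, 0)]  |A|=127.92
6. ⊥bis P1·P5 via (28.065,3.525): [(20.3659, 9.154) (0, 3.1986) (0, 0) (20.8321, 0)]  |A|=127.92
7. ⊥bis P1·P6 via (28.54,12.13): [(20.3659, 9.154) (0, 3.1986) (0, 0) (20.8321, 0)]  |A|=127.92
8. canonical 4-gon: [(20.3659, 9.154) (0, 3.1986) (0, 0) (20.8321, 0)]
9. shoelace: 127.92

Area of P1's cell: 127.9200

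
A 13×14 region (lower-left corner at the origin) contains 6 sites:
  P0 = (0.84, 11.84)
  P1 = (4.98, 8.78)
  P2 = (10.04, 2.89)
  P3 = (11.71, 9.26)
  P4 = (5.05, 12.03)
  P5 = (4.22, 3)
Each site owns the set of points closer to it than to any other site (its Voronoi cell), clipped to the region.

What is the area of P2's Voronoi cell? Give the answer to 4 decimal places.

1. box [0,13]×[0,14]: [(0, 0) (13, 0) (13, 14) (0, 14)]
2. ⊥bis P2·P0 via (5.44,7.365): [(0, 1.773) (0, 0) (13, 0) (13, 14) (11.8947, 14)]  |A|=109.282
3. ⊥bis P2·P1 via (7.51,5.835): [(0.7179, 0) (13, 0) (13, 10.5514)]  |A|=64.7966
4. ⊥bis P2·P3 via (10.875,6.075): [(8.5108, 6.6948) (0.7179, 0) (13, 0) (13, 5.5179)]  |A|=53.4986
5. ⊥bis P2·P4 via (7.545,7.46): [(8.5108, 6.6948) (0.7179, 0) (13, 0) (13, 5.5179)]  |A|=53.4986
6. ⊥bis P2·P5 via (7.13,2.945): [(8.5108, 6.6948) (7.1793, 5.5509) (7.0743, 0) (13, 0) (13, 5.5179)]  |A|=35.8567
7. canonical 5-gon: [(8.5108, 6.6948) (7.1793, 5.5509) (7.0743, 0) (13, 0) (13, 5.5179)]
8. shoelace: 35.8567

Area of P2's cell: 35.8567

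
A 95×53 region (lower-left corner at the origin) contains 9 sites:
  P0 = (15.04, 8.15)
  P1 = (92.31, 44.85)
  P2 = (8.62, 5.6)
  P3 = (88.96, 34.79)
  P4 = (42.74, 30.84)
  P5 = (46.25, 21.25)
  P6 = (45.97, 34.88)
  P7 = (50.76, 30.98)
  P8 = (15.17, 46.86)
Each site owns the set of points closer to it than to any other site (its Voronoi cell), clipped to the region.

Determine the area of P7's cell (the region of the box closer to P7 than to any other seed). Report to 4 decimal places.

1. box [0,95]×[0,53]: [(0, 0) (95, 0) (95, 53) (0, 53)]
2. ⊥bis P7·P0 via (32.9,19.565): [(45.4047, 0) (95, 0) (95, 53) (11.5304, 53)]  |A|=3526.2183
3. ⊥bis P7·P1 via (71.535,37.915): [(45.4047, 0) (84.1916, 0) (66.4994, 53) (11.5304, 53)]  |A|=2484.5295
4. ⊥bis P7·P2 via (29.69,18.29): [(45.4047, 0) (84.1916, 0) (66.4994, 53) (11.5304, 53)]  |A|=2484.5295
5. ⊥bis P7·P3 via (69.86,32.885): [(45.4047, 0) (73.1399, 0) (68.4308, 47.214) (66.4994, 53) (11.5304, 53)]  |A|=2223.632
6. ⊥bis P7·P4 via (46.75,30.91): [(47.2896, 0) (73.1399, 0) (68.4308, 47.214) (66.4994, 53) (46.3644, 53)]  |A|=1250.5837
7. ⊥bis P7·P5 via (48.505,26.115): [(46.8201, 26.896) (71.6031, 15.4087) (68.4308, 47.214) (66.4994, 53) (46.3644, 53)]  |A|=720.8389
8. ⊥bis P7·P6 via (48.365,32.93): [(46.7494, 30.9457) (46.8201, 26.896) (71.6031, 15.4087) (68.4308, 47.214) (66.4994, 53) (64.7059, 53)]  |A|=518.584
9. ⊥bis P7·P8 via (32.965,38.92): [(46.7494, 30.9457) (46.8201, 26.896) (71.6031, 15.4087) (68.4308, 47.214) (66.4994, 53) (64.7059, 53)]  |A|=518.584
10. canonical 6-gon: [(46.7494, 30.9457) (46.8201, 26.896) (71.6031, 15.4087) (68.4308, 47.214) (66.4994, 53) (64.7059, 53)]
11. shoelace: 518.584

Area of P7's cell: 518.5840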